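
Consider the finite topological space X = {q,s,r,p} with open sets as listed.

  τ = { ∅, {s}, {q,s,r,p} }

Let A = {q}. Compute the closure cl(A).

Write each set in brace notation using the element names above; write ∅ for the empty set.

complement {s,r,p}; its interior {s}; cl(A) = X∖{s} = {q,r,p}

{q,r,p}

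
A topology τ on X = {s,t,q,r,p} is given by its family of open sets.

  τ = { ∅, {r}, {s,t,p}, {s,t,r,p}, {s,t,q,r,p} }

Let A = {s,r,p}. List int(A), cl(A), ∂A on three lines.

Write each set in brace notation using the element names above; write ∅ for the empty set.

int(A) = {r}
cl(A)  = {s,t,q,r,p}
∂A     = {s,t,q,p}

U open, U⊆A: ∅, {r}. int(A) = ⋃ = {r}
X∖A={t,q}, int(X∖A)=∅, hence cl(A)={s,t,q,r,p}
∂A: remove int from cl → {s,t,q,p}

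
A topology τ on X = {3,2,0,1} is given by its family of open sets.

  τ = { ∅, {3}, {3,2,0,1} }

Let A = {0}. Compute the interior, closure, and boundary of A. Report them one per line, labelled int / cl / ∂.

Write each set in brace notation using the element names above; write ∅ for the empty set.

int(A) = ∅
cl(A)  = {2,0,1}
∂A     = {2,0,1}

opens ⊆ A: ∅; union → int = ∅
complement {3,2,1}; its interior {3}; cl(A) = X∖{3} = {2,0,1}
boundary = {2,0,1} ∖ ∅ = {2,0,1}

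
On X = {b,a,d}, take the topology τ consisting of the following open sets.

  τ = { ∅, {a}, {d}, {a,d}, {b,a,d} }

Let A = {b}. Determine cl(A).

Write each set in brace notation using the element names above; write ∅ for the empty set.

{b}

complement {a,d}; its interior {a,d}; cl(A) = X∖{a,d} = {b}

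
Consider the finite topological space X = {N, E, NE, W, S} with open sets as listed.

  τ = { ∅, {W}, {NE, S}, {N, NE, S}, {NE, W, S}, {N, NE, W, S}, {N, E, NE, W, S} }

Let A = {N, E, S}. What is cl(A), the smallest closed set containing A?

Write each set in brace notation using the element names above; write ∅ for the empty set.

cl via duality: int({NE, W}) = {W}, so X∖{W} = {N, E, NE, S}

{N, E, NE, S}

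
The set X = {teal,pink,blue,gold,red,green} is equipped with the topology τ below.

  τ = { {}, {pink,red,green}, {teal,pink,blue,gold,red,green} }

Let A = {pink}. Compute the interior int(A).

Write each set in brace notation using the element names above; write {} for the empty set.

U open, U⊆A: {}. int(A) = ⋃ = {}

{}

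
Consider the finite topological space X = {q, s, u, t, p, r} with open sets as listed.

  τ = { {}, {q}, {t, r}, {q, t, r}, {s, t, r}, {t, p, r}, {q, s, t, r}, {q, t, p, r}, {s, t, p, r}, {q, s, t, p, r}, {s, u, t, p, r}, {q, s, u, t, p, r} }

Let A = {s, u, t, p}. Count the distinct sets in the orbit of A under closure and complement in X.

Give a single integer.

closure: X∖int(X∖A) = X∖{q} = {s, u, t, p, r}
Let k=closure and c=complement:
  1. A     = {s, u, t, p}
  2. kA    = {s, u, t, p, r}
  3. cA    = {q, r}
  4. ckA   = {q}
  5. kcA   = {q, s, u, t, p, r}
  6. ckcA  = {}
— saturated at 6

6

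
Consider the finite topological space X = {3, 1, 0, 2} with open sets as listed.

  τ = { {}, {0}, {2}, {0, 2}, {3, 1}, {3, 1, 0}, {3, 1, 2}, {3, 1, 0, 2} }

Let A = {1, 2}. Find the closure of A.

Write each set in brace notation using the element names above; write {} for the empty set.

{3, 1, 2}

X∖A={3, 0}, int(X∖A)={0}, hence cl(A)={3, 1, 2}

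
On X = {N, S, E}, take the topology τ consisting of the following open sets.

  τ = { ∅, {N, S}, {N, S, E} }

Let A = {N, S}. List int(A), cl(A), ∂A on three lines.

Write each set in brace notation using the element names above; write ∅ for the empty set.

int(A) = {N, S}
cl(A)  = {N, S, E}
∂A     = {E}

opens ⊆ A: ∅, {N, S}; union → int = {N, S}
complement {E}; its interior ∅; cl(A) = X∖∅ = {N, S, E}
boundary = {N, S, E} ∖ {N, S} = {E}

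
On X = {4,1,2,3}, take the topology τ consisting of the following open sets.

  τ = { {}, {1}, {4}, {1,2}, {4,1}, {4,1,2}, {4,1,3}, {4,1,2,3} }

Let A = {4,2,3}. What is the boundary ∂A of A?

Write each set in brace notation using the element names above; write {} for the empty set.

{2,3}

opens ⊆ A: {}, {4}; union → int = {4}
complement {1}; its interior {1}; cl(A) = X∖{1} = {4,2,3}
boundary = {4,2,3} ∖ {4} = {2,3}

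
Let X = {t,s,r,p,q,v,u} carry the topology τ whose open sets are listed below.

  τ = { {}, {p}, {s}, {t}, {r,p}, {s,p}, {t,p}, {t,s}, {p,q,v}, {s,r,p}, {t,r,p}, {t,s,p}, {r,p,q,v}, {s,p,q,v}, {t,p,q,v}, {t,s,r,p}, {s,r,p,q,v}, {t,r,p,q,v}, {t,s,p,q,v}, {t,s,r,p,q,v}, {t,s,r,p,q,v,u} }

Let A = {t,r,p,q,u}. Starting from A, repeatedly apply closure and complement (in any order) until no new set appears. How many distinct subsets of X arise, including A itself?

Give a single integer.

8

complement {s,v}; its interior {s}; cl(A) = X∖{s} = {t,r,p,q,v,u}
With k = closure, c = complement:
  1. A     = {t,r,p,q,u}
  2. kA    = {t,r,p,q,v,u}
  3. cA    = {s,v}
  4. ckA   = {s}
  5. kcA   = {s,q,v,u}
  6. kckA  = {s,u}
  7. ckcA  = {t,r,p}
  8. ckckA = {t,r,p,q,v}
k, c of each give nothing new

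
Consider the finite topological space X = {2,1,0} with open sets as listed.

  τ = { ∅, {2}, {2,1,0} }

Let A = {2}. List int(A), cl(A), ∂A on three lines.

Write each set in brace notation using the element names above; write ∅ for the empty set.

int(A) = {2}
cl(A)  = {2,1,0}
∂A     = {1,0}

U open, U⊆A: ∅, {2}. int(A) = ⋃ = {2}
X∖A={1,0}, int(X∖A)=∅, hence cl(A)={2,1,0}
∂A: remove int from cl → {1,0}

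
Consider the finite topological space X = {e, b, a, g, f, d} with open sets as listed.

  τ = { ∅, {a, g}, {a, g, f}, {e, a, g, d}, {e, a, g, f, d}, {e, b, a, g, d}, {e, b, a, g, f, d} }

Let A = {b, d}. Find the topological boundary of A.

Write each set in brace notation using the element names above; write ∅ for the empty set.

open subsets of A: ∅; so int(A) = ∅
closure: X∖int(X∖A) = X∖{a, g, f} = {e, b, d}
∂A = {e, b, d} minus ∅ = {e, b, d}

{e, b, d}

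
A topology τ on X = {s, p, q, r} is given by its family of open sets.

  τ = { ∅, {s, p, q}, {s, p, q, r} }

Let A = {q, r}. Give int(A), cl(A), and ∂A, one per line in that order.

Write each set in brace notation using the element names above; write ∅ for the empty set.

open subsets of A: ∅; so int(A) = ∅
closure: X∖int(X∖A) = X∖∅ = {s, p, q, r}
∂A = {s, p, q, r} minus ∅ = {s, p, q, r}

int(A) = ∅
cl(A)  = {s, p, q, r}
∂A     = {s, p, q, r}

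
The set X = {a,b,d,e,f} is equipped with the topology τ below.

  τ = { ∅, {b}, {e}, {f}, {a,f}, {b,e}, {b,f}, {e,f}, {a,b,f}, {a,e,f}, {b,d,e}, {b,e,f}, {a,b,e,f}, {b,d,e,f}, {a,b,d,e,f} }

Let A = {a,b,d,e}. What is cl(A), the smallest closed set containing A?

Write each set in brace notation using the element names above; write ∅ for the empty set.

closure: X∖int(X∖A) = X∖{f} = {a,b,d,e}

{a,b,d,e}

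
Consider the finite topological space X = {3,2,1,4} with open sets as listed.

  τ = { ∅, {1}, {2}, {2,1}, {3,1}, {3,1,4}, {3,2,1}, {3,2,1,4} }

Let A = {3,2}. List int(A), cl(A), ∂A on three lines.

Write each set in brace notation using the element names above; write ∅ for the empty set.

int(A) = {2}
cl(A)  = {3,2,4}
∂A     = {3,4}

opens ⊆ A: ∅, {2}; union → int = {2}
complement {1,4}; its interior {1}; cl(A) = X∖{1} = {3,2,4}
boundary = {3,2,4} ∖ {2} = {3,4}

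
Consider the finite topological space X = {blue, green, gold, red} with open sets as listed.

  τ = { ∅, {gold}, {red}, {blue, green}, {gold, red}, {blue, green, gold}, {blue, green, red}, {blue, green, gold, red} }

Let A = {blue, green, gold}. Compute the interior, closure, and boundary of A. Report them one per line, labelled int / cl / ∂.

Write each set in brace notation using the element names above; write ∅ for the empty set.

int(A) = {blue, green, gold}
cl(A)  = {blue, green, gold}
∂A     = ∅

open subsets of A: ∅, {gold}, {blue, green}, {blue, green, gold}; so int(A) = {blue, green, gold}
closure: X∖int(X∖A) = X∖{red} = {blue, green, gold}
∂A = {blue, green, gold} minus {blue, green, gold} = ∅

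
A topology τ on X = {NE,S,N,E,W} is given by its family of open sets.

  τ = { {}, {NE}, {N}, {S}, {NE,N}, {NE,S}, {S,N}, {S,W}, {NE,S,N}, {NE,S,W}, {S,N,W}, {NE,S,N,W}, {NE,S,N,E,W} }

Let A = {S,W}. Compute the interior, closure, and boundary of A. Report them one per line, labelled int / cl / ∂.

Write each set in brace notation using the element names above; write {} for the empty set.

int(A) = {S,W}
cl(A)  = {S,E,W}
∂A     = {E}

open subsets of A: {}, {S}, {S,W}; so int(A) = {S,W}
closure: X∖int(X∖A) = X∖{NE,N} = {S,E,W}
∂A = {S,E,W} minus {S,W} = {E}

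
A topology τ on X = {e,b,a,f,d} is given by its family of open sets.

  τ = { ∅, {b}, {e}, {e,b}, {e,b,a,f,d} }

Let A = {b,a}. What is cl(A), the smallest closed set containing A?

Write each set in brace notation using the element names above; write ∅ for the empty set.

{b,a,f,d}

complement {e,f,d}; its interior {e}; cl(A) = X∖{e} = {b,a,f,d}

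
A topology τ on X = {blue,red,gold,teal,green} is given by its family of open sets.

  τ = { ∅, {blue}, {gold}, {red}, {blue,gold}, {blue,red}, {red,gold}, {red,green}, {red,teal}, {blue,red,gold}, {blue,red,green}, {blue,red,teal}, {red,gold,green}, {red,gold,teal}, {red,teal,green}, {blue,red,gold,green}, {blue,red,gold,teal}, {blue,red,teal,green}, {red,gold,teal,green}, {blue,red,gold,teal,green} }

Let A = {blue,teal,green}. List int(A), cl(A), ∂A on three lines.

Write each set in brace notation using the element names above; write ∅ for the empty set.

int(A) = {blue}
cl(A)  = {blue,teal,green}
∂A     = {teal,green}

U open, U⊆A: ∅, {blue}. int(A) = ⋃ = {blue}
X∖A={red,gold}, int(X∖A)={red,gold}, hence cl(A)={blue,teal,green}
∂A: remove int from cl → {teal,green}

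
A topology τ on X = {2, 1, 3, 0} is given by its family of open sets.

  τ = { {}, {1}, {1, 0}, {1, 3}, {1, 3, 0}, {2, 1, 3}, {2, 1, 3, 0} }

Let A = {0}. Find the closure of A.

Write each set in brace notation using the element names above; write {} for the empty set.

{0}

closure: X∖int(X∖A) = X∖{2, 1, 3} = {0}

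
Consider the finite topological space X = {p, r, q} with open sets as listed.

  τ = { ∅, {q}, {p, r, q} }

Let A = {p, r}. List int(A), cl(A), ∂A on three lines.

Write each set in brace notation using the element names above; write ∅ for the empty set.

opens ⊆ A: ∅; union → int = ∅
complement {q}; its interior {q}; cl(A) = X∖{q} = {p, r}
boundary = {p, r} ∖ ∅ = {p, r}

int(A) = ∅
cl(A)  = {p, r}
∂A     = {p, r}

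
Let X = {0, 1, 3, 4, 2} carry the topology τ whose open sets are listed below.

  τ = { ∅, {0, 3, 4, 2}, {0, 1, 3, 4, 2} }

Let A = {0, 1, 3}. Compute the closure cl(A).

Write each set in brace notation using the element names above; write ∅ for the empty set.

complement {4, 2}; its interior ∅; cl(A) = X∖∅ = {0, 1, 3, 4, 2}

{0, 1, 3, 4, 2}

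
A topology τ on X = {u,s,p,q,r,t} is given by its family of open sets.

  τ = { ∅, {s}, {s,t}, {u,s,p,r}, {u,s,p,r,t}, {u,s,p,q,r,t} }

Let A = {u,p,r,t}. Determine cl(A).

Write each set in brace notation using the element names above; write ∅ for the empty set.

closure: X∖int(X∖A) = X∖{s} = {u,p,q,r,t}

{u,p,q,r,t}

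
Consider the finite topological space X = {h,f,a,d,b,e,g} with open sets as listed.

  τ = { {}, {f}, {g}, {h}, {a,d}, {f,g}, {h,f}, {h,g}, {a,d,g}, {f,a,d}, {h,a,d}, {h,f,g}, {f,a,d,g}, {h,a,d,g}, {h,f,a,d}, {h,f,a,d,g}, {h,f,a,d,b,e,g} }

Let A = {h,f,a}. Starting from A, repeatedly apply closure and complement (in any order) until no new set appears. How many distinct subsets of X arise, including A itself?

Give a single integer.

10

complement {d,b,e,g}; its interior {g}; cl(A) = X∖{g} = {h,f,a,d,b,e}
With k = closure, c = complement:
  1. A     = {h,f,a}
  2. kA    = {h,f,a,d,b,e}
  3. cA    = {d,b,e,g}
  4. ckA   = {g}
  5. kcA   = {a,d,b,e,g}
  6. kckA  = {b,e,g}
  7. ckcA  = {h,f}
  8. ckckA = {h,f,a,d}
  9. kckcA = {h,f,b,e}
  10. ckckcA = {a,d,g}
k, c of each give nothing new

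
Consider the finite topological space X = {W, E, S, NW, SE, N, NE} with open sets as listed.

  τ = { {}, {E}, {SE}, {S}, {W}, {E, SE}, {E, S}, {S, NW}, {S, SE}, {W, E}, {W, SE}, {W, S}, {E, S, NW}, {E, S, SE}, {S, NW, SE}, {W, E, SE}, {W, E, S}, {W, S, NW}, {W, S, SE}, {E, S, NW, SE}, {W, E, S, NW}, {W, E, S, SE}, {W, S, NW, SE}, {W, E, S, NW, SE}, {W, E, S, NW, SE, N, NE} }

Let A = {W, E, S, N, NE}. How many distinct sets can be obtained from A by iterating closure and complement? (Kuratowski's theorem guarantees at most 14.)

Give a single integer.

8

X∖A={NW, SE}, int(X∖A)={SE}, hence cl(A)={W, E, S, NW, N, NE}
Orbit (k=closure, c=complement):
  1. A     = {W, E, S, N, NE}
  2. kA    = {W, E, S, NW, N, NE}
  3. cA    = {NW, SE}
  4. ckA   = {SE}
  5. kcA   = {NW, SE, N, NE}
  6. kckA  = {SE, N, NE}
  7. ckcA  = {W, E, S}
  8. ckckA = {W, E, S, NW}
(closed under both — stop)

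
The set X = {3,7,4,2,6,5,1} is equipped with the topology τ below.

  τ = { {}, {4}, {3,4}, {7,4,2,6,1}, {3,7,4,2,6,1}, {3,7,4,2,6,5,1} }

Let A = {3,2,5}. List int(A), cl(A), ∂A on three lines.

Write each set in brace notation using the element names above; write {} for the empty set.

U open, U⊆A: {}. int(A) = ⋃ = {}
X∖A={7,4,6,1}, int(X∖A)={4}, hence cl(A)={3,7,2,6,5,1}
∂A: remove int from cl → {3,7,2,6,5,1}

int(A) = {}
cl(A)  = {3,7,2,6,5,1}
∂A     = {3,7,2,6,5,1}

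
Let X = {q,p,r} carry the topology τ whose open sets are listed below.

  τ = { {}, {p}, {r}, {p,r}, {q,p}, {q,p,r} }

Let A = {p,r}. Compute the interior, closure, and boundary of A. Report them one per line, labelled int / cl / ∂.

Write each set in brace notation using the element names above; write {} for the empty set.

int(A) = {p,r}
cl(A)  = {q,p,r}
∂A     = {q}

opens ⊆ A: {}, {r}, {p}, {p,r}; union → int = {p,r}
complement {q}; its interior {}; cl(A) = X∖{} = {q,p,r}
boundary = {q,p,r} ∖ {p,r} = {q}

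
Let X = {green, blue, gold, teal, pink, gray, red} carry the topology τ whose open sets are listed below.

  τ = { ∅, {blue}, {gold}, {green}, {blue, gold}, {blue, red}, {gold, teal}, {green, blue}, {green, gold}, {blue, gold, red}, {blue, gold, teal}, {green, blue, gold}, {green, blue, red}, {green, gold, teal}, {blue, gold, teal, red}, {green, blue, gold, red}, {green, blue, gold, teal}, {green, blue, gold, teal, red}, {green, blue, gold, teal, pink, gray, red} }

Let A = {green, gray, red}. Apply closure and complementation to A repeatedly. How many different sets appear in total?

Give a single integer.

closure: X∖int(X∖A) = X∖{blue, gold, teal} = {green, pink, gray, red}
Let k=closure and c=complement:
  1. A     = {green, gray, red}
  2. kA    = {green, pink, gray, red}
  3. cA    = {blue, gold, teal, pink}
  4. ckA   = {blue, gold, teal}
  5. kcA   = {blue, gold, teal, pink, gray, red}
  6. ckcA  = {green}
  7. kckcA = {green, pink, gray}
  8. ckckcA = {blue, gold, teal, red}
— saturated at 8

8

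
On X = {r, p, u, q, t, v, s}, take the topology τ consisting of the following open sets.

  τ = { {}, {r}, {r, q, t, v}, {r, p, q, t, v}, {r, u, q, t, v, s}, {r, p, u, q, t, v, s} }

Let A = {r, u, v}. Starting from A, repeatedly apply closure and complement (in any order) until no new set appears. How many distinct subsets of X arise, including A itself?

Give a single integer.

6

X∖A={p, q, t, s}, int(X∖A)={}, hence cl(A)={r, p, u, q, t, v, s}
Orbit (k=closure, c=complement):
  1. A     = {r, u, v}
  2. kA    = {r, p, u, q, t, v, s}
  3. cA    = {p, q, t, s}
  4. ckA   = {}
  5. kcA   = {p, u, q, t, v, s}
  6. ckcA  = {r}
(closed under both — stop)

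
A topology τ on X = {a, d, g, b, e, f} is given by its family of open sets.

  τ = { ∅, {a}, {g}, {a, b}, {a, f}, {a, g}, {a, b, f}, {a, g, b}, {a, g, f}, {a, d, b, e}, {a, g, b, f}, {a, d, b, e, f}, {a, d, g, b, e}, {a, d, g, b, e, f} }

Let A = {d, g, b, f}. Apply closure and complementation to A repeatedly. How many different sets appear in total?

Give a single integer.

6

closure: X∖int(X∖A) = X∖{a} = {d, g, b, e, f}
Let k=closure and c=complement:
  1. A     = {d, g, b, f}
  2. kA    = {d, g, b, e, f}
  3. cA    = {a, e}
  4. ckA   = {a}
  5. kcA   = {a, d, b, e, f}
  6. ckcA  = {g}
— saturated at 6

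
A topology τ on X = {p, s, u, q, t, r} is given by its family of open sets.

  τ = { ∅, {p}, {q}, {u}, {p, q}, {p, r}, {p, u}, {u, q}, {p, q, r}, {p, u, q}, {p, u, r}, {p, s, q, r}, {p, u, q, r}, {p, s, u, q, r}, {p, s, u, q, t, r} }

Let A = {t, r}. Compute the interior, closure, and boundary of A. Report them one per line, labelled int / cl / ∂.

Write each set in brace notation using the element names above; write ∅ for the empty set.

int(A) = ∅
cl(A)  = {s, t, r}
∂A     = {s, t, r}

U open, U⊆A: ∅. int(A) = ⋃ = ∅
X∖A={p, s, u, q}, int(X∖A)={p, u, q}, hence cl(A)={s, t, r}
∂A: remove int from cl → {s, t, r}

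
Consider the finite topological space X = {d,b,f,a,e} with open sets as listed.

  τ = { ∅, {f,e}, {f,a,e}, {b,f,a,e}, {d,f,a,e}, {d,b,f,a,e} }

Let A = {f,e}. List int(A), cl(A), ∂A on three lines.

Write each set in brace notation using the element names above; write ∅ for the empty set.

U open, U⊆A: ∅, {f,e}. int(A) = ⋃ = {f,e}
X∖A={d,b,a}, int(X∖A)=∅, hence cl(A)={d,b,f,a,e}
∂A: remove int from cl → {d,b,a}

int(A) = {f,e}
cl(A)  = {d,b,f,a,e}
∂A     = {d,b,a}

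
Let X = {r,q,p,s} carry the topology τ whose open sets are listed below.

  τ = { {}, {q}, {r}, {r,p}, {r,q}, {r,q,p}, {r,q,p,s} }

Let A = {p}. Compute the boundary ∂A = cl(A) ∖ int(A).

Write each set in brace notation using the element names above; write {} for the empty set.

opens ⊆ A: {}; union → int = {}
complement {r,q,s}; its interior {r,q}; cl(A) = X∖{r,q} = {p,s}
boundary = {p,s} ∖ {} = {p,s}

{p,s}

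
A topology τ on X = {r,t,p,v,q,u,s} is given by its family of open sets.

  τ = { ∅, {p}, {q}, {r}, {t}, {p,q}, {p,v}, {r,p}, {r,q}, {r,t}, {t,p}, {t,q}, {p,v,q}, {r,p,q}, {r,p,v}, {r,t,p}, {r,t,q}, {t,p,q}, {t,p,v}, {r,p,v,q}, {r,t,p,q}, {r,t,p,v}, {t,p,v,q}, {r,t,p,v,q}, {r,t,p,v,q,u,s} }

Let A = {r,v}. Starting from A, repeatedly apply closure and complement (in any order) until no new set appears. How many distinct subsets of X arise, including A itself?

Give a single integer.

8

closure: X∖int(X∖A) = X∖{t,p,q} = {r,v,u,s}
Let k=closure and c=complement:
  1. A     = {r,v}
  2. kA    = {r,v,u,s}
  3. cA    = {t,p,q,u,s}
  4. ckA   = {t,p,q}
  5. kcA   = {t,p,v,q,u,s}
  6. ckcA  = {r}
  7. kckcA = {r,u,s}
  8. ckckcA = {t,p,v,q}
— saturated at 8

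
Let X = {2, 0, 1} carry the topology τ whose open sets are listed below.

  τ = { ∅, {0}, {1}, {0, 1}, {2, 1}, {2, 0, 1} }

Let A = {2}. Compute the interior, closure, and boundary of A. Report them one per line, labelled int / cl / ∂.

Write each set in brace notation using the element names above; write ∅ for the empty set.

open subsets of A: ∅; so int(A) = ∅
closure: X∖int(X∖A) = X∖{0, 1} = {2}
∂A = {2} minus ∅ = {2}

int(A) = ∅
cl(A)  = {2}
∂A     = {2}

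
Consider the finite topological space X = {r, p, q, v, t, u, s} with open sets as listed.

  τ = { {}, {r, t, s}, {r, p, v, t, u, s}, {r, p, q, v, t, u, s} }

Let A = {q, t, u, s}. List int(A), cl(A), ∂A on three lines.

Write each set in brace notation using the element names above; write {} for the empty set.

open subsets of A: {}; so int(A) = {}
closure: X∖int(X∖A) = X∖{} = {r, p, q, v, t, u, s}
∂A = {r, p, q, v, t, u, s} minus {} = {r, p, q, v, t, u, s}

int(A) = {}
cl(A)  = {r, p, q, v, t, u, s}
∂A     = {r, p, q, v, t, u, s}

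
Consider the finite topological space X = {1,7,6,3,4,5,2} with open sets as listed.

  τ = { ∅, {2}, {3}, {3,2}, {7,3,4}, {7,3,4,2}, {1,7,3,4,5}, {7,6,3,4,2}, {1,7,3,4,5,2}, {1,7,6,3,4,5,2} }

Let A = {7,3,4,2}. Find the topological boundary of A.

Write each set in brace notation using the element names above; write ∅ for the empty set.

interior: largest open inside A is {7,3,4,2} (from ∅, {2}, {3}, {3,2}, {7,3,4}, {7,3,4,2})
cl via duality: int({1,6,5}) = ∅, so X∖∅ = {1,7,6,3,4,5,2}
cl∖int = {1,6,5}

{1,6,5}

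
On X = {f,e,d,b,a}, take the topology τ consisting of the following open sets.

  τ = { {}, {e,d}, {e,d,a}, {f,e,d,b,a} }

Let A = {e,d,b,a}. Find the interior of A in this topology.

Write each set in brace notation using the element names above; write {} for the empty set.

{e,d,a}

U open, U⊆A: {}, {e,d}, {e,d,a}. int(A) = ⋃ = {e,d,a}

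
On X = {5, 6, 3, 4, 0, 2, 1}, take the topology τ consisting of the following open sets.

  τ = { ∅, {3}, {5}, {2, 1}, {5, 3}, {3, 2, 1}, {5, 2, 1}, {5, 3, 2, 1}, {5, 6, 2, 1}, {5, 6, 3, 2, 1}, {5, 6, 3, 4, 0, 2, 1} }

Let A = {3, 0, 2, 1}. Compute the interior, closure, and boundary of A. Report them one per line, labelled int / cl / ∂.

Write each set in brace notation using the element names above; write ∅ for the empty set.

int(A) = {3, 2, 1}
cl(A)  = {6, 3, 4, 0, 2, 1}
∂A     = {6, 4, 0}

interior: largest open inside A is {3, 2, 1} (from ∅, {3}, {2, 1}, {3, 2, 1})
cl via duality: int({5, 6, 4}) = {5}, so X∖{5} = {6, 3, 4, 0, 2, 1}
cl∖int = {6, 4, 0}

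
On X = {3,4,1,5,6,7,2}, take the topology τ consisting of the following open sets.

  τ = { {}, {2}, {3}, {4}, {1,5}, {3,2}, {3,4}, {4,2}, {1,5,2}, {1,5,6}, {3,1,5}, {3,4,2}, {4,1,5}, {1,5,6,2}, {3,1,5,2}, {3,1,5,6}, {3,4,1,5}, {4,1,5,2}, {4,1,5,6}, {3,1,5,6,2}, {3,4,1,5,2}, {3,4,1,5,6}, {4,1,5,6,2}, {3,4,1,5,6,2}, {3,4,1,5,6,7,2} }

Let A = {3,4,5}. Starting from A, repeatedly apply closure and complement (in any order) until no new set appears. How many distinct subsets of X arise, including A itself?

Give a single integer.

X∖A={1,6,7,2}, int(X∖A)={2}, hence cl(A)={3,4,1,5,6,7}
Orbit (k=closure, c=complement):
  1. A     = {3,4,5}
  2. kA    = {3,4,1,5,6,7}
  3. cA    = {1,6,7,2}
  4. ckA   = {2}
  5. kcA   = {1,5,6,7,2}
  6. kckA  = {7,2}
  7. ckcA  = {3,4}
  8. ckckA = {3,4,1,5,6}
  9. kckcA = {3,4,7}
  10. ckckcA = {1,5,6,2}
(closed under both — stop)

10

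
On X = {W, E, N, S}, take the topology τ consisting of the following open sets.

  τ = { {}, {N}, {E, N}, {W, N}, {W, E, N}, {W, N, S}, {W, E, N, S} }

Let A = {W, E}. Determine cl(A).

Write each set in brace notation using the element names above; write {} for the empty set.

{W, E, S}

X∖A={N, S}, int(X∖A)={N}, hence cl(A)={W, E, S}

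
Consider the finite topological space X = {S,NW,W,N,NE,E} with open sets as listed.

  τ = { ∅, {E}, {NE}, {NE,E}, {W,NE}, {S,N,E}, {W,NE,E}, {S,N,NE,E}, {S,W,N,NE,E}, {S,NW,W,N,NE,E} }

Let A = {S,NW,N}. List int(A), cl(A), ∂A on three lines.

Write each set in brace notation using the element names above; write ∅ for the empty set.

int(A) = ∅
cl(A)  = {S,NW,N}
∂A     = {S,NW,N}

interior: largest open inside A is ∅ (from ∅)
cl via duality: int({W,NE,E}) = {W,NE,E}, so X∖{W,NE,E} = {S,NW,N}
cl∖int = {S,NW,N}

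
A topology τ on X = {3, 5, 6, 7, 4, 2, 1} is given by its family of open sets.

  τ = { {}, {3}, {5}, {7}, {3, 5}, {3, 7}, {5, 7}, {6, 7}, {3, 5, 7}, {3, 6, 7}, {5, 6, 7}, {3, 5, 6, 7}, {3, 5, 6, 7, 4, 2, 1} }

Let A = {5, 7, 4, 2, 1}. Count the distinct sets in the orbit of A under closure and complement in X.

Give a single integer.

8

complement {3, 6}; its interior {3}; cl(A) = X∖{3} = {5, 6, 7, 4, 2, 1}
With k = closure, c = complement:
  1. A     = {5, 7, 4, 2, 1}
  2. kA    = {5, 6, 7, 4, 2, 1}
  3. cA    = {3, 6}
  4. ckA   = {3}
  5. kcA   = {3, 6, 4, 2, 1}
  6. kckA  = {3, 4, 2, 1}
  7. ckcA  = {5, 7}
  8. ckckA = {5, 6, 7}
k, c of each give nothing new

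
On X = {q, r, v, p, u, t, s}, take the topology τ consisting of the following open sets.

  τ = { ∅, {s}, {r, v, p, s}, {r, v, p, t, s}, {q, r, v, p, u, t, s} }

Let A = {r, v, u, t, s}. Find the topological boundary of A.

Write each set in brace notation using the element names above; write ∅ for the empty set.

U open, U⊆A: ∅, {s}. int(A) = ⋃ = {s}
X∖A={q, p}, int(X∖A)=∅, hence cl(A)={q, r, v, p, u, t, s}
∂A: remove int from cl → {q, r, v, p, u, t}

{q, r, v, p, u, t}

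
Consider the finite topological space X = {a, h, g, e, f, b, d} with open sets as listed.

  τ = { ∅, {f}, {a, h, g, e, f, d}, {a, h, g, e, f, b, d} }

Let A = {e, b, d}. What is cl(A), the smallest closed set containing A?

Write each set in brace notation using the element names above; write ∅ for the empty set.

{a, h, g, e, b, d}

X∖A={a, h, g, f}, int(X∖A)={f}, hence cl(A)={a, h, g, e, b, d}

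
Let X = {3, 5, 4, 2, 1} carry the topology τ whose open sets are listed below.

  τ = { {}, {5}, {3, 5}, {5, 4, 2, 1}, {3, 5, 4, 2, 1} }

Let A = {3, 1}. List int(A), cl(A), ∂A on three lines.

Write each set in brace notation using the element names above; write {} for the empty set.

int(A) = {}
cl(A)  = {3, 4, 2, 1}
∂A     = {3, 4, 2, 1}

open subsets of A: {}; so int(A) = {}
closure: X∖int(X∖A) = X∖{5} = {3, 4, 2, 1}
∂A = {3, 4, 2, 1} minus {} = {3, 4, 2, 1}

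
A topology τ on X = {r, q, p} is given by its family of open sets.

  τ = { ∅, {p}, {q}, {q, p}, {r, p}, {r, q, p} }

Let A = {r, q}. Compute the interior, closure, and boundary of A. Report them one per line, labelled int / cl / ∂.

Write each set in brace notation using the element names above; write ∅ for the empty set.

U open, U⊆A: ∅, {q}. int(A) = ⋃ = {q}
X∖A={p}, int(X∖A)={p}, hence cl(A)={r, q}
∂A: remove int from cl → {r}

int(A) = {q}
cl(A)  = {r, q}
∂A     = {r}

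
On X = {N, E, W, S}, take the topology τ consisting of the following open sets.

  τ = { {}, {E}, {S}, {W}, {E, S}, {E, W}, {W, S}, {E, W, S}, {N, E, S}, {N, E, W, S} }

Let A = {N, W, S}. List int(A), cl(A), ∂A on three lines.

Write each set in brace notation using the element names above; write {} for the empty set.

U open, U⊆A: {}, {S}, {W}, {W, S}. int(A) = ⋃ = {W, S}
X∖A={E}, int(X∖A)={E}, hence cl(A)={N, W, S}
∂A: remove int from cl → {N}

int(A) = {W, S}
cl(A)  = {N, W, S}
∂A     = {N}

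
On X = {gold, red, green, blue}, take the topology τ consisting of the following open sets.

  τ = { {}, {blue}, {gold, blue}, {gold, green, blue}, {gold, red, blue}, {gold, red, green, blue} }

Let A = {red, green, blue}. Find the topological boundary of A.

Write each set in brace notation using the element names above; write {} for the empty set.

interior: largest open inside A is {blue} (from {}, {blue})
cl via duality: int({gold}) = {}, so X∖{} = {gold, red, green, blue}
cl∖int = {gold, red, green}

{gold, red, green}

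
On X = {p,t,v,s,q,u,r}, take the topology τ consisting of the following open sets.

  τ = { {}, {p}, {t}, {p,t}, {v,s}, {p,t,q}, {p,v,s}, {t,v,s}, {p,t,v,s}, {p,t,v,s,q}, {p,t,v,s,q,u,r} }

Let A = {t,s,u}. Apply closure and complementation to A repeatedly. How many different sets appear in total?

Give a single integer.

X∖A={p,v,q,r}, int(X∖A)={p}, hence cl(A)={t,v,s,q,u,r}
Orbit (k=closure, c=complement):
  1. A     = {t,s,u}
  2. kA    = {t,v,s,q,u,r}
  3. cA    = {p,v,q,r}
  4. ckA   = {p}
  5. kcA   = {p,v,s,q,u,r}
  6. kckA  = {p,q,u,r}
  7. ckcA  = {t}
  8. ckckA = {t,v,s}
  9. kckcA = {t,q,u,r}
  10. ckckcA = {p,v,s}
(closed under both — stop)

10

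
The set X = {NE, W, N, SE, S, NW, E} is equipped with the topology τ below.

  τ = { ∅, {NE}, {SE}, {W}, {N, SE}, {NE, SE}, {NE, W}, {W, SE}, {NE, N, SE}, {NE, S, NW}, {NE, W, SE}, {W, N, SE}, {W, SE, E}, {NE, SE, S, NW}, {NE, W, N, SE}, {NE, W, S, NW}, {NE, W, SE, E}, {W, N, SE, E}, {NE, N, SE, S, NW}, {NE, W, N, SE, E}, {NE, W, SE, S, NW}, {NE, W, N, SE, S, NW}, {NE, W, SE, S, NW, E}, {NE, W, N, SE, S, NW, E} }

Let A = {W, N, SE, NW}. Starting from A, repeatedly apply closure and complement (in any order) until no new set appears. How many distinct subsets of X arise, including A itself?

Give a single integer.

8

X∖A={NE, S, E}, int(X∖A)={NE}, hence cl(A)={W, N, SE, S, NW, E}
Orbit (k=closure, c=complement):
  1. A     = {W, N, SE, NW}
  2. kA    = {W, N, SE, S, NW, E}
  3. cA    = {NE, S, E}
  4. ckA   = {NE}
  5. kcA   = {NE, S, NW, E}
  6. kckA  = {NE, S, NW}
  7. ckcA  = {W, N, SE}
  8. ckckA = {W, N, SE, E}
(closed under both — stop)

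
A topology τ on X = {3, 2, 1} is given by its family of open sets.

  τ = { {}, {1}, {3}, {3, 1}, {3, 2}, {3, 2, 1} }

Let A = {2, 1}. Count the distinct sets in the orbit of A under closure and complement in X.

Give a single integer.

4

X∖A={3}, int(X∖A)={3}, hence cl(A)={2, 1}
Orbit (k=closure, c=complement):
  1. A     = {2, 1}
  2. cA    = {3}
  3. kcA   = {3, 2}
  4. ckcA  = {1}
(closed under both — stop)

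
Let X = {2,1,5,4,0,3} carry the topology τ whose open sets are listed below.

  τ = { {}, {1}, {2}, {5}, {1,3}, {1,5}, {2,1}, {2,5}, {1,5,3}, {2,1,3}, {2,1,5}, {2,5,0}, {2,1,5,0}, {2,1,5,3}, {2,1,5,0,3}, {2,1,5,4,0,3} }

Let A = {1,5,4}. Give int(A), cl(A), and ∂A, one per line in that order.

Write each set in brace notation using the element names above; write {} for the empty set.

interior: largest open inside A is {1,5} (from {}, {1}, {5}, {1,5})
cl via duality: int({2,0,3}) = {2}, so X∖{2} = {1,5,4,0,3}
cl∖int = {4,0,3}

int(A) = {1,5}
cl(A)  = {1,5,4,0,3}
∂A     = {4,0,3}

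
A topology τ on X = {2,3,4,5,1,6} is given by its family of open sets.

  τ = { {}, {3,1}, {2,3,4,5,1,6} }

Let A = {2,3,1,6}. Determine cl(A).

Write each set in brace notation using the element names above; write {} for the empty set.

X∖A={4,5}, int(X∖A)={}, hence cl(A)={2,3,4,5,1,6}

{2,3,4,5,1,6}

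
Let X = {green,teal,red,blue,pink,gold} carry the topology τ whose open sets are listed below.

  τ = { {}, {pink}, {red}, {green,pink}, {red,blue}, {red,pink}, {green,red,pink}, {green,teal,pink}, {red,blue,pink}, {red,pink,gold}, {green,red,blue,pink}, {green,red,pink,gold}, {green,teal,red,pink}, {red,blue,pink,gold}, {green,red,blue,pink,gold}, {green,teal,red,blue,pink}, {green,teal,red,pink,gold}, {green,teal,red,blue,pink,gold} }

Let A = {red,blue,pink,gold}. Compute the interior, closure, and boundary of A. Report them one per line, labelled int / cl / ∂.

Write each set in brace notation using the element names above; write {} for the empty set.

int(A) = {red,blue,pink,gold}
cl(A)  = {green,teal,red,blue,pink,gold}
∂A     = {green,teal}

open subsets of A: {}, {pink}, {red}, {red,pink}, {red,blue}, {red,pink,gold}, {red,blue,pink}, {red,blue,pink,gold}; so int(A) = {red,blue,pink,gold}
closure: X∖int(X∖A) = X∖{} = {green,teal,red,blue,pink,gold}
∂A = {green,teal,red,blue,pink,gold} minus {red,blue,pink,gold} = {green,teal}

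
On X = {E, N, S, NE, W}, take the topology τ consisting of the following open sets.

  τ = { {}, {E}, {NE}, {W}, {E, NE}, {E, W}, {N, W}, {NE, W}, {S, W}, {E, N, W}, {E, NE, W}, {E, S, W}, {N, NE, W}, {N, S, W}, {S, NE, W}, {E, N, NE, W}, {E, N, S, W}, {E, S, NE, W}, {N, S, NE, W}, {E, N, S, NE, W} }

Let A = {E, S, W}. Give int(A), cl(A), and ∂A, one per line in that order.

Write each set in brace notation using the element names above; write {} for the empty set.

int(A) = {E, S, W}
cl(A)  = {E, N, S, W}
∂A     = {N}

open subsets of A: {}, {E}, {W}, {E, W}, {S, W}, {E, S, W}; so int(A) = {E, S, W}
closure: X∖int(X∖A) = X∖{NE} = {E, N, S, W}
∂A = {E, N, S, W} minus {E, S, W} = {N}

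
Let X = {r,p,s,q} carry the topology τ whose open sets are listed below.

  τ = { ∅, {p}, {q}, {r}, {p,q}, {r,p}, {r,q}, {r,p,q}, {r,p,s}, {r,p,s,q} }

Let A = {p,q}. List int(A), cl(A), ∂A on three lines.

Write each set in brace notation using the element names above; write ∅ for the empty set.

open subsets of A: ∅, {q}, {p}, {p,q}; so int(A) = {p,q}
closure: X∖int(X∖A) = X∖{r} = {p,s,q}
∂A = {p,s,q} minus {p,q} = {s}

int(A) = {p,q}
cl(A)  = {p,s,q}
∂A     = {s}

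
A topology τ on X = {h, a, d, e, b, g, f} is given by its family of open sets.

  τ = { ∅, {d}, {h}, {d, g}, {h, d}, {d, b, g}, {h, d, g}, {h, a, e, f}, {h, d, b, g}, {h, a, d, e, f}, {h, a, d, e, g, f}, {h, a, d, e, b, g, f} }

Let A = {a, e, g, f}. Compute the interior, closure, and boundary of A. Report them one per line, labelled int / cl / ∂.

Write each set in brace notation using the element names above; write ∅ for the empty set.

U open, U⊆A: ∅. int(A) = ⋃ = ∅
X∖A={h, d, b}, int(X∖A)={h, d}, hence cl(A)={a, e, b, g, f}
∂A: remove int from cl → {a, e, b, g, f}

int(A) = ∅
cl(A)  = {a, e, b, g, f}
∂A     = {a, e, b, g, f}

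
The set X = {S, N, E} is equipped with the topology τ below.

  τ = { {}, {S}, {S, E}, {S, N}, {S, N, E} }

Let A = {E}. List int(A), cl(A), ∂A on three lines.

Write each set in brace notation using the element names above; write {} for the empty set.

int(A) = {}
cl(A)  = {E}
∂A     = {E}

interior: largest open inside A is {} (from {})
cl via duality: int({S, N}) = {S, N}, so X∖{S, N} = {E}
cl∖int = {E}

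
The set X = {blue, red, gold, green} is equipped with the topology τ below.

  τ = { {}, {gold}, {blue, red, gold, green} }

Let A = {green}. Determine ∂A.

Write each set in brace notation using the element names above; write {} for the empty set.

{blue, red, green}

U open, U⊆A: {}. int(A) = ⋃ = {}
X∖A={blue, red, gold}, int(X∖A)={gold}, hence cl(A)={blue, red, green}
∂A: remove int from cl → {blue, red, green}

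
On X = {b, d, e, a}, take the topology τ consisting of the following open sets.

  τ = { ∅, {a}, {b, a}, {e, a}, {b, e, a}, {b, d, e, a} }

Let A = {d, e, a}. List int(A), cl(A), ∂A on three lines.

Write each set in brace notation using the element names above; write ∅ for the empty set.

opens ⊆ A: ∅, {a}, {e, a}; union → int = {e, a}
complement {b}; its interior ∅; cl(A) = X∖∅ = {b, d, e, a}
boundary = {b, d, e, a} ∖ {e, a} = {b, d}

int(A) = {e, a}
cl(A)  = {b, d, e, a}
∂A     = {b, d}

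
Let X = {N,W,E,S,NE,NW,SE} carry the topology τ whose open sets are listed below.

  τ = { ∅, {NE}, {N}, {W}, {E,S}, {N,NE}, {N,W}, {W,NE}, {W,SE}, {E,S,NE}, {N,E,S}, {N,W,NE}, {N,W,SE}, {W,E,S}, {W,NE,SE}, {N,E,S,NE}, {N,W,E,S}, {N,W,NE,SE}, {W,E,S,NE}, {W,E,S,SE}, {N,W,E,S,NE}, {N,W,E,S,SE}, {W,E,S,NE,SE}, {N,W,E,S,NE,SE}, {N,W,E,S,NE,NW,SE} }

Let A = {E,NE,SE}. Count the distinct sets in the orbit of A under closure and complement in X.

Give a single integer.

closure: X∖int(X∖A) = X∖{N,W} = {E,S,NE,NW,SE}
Let k=closure and c=complement:
  1. A     = {E,NE,SE}
  2. kA    = {E,S,NE,NW,SE}
  3. cA    = {N,W,S,NW}
  4. ckA   = {N,W}
  5. kcA   = {N,W,E,S,NW,SE}
  6. kckA  = {N,W,NW,SE}
  7. ckcA  = {NE}
  8. ckckA = {E,S,NE}
  9. kckcA = {NE,NW}
  10. kckckA = {E,S,NE,NW}
  11. ckckcA = {N,W,E,S,SE}
  12. ckckckA = {N,W,SE}
— saturated at 12

12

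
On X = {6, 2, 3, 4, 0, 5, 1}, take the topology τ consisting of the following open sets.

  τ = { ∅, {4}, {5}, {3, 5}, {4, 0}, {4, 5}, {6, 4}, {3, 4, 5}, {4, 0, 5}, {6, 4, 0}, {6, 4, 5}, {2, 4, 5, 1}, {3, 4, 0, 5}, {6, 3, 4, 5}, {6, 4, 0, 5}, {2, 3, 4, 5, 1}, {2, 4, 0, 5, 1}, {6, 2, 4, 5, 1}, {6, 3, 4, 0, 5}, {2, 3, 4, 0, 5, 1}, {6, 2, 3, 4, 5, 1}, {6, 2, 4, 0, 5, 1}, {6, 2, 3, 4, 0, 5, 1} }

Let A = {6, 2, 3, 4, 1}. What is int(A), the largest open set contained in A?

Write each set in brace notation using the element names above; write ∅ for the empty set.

{6, 4}

open subsets of A: ∅, {4}, {6, 4}; so int(A) = {6, 4}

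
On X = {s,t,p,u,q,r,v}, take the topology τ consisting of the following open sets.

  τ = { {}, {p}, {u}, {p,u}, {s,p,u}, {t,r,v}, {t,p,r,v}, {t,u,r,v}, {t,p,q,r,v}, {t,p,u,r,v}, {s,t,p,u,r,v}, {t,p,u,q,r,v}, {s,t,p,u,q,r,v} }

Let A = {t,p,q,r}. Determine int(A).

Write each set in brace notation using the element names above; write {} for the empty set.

{p}

U open, U⊆A: {}, {p}. int(A) = ⋃ = {p}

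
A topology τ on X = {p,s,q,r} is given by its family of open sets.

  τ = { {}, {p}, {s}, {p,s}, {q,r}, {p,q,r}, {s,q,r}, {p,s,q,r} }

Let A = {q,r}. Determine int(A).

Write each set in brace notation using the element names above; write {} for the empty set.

U open, U⊆A: {}, {q,r}. int(A) = ⋃ = {q,r}

{q,r}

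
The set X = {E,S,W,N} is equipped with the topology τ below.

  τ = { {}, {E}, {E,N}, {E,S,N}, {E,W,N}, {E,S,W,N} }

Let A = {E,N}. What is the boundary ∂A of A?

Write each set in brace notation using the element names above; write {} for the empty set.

U open, U⊆A: {}, {E}, {E,N}. int(A) = ⋃ = {E,N}
X∖A={S,W}, int(X∖A)={}, hence cl(A)={E,S,W,N}
∂A: remove int from cl → {S,W}

{S,W}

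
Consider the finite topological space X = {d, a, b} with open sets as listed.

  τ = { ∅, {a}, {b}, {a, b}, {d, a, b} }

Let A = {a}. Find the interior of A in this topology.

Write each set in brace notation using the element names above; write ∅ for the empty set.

{a}

interior: largest open inside A is {a} (from ∅, {a})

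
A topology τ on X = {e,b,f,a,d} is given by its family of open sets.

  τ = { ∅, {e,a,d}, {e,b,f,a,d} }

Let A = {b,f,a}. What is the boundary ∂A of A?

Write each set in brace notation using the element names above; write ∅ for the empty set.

{e,b,f,a,d}

opens ⊆ A: ∅; union → int = ∅
complement {e,d}; its interior ∅; cl(A) = X∖∅ = {e,b,f,a,d}
boundary = {e,b,f,a,d} ∖ ∅ = {e,b,f,a,d}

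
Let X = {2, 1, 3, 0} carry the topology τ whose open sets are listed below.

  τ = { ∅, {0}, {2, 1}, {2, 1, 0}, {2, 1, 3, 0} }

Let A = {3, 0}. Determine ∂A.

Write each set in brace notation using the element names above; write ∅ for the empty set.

{3}

open subsets of A: ∅, {0}; so int(A) = {0}
closure: X∖int(X∖A) = X∖{2, 1} = {3, 0}
∂A = {3, 0} minus {0} = {3}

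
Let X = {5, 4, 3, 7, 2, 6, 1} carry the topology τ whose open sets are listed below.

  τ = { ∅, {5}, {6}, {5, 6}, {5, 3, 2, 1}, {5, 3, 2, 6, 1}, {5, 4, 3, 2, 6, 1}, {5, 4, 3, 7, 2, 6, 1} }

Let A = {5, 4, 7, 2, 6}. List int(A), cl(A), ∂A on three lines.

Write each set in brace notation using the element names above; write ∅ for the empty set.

int(A) = {5, 6}
cl(A)  = {5, 4, 3, 7, 2, 6, 1}
∂A     = {4, 3, 7, 2, 1}

open subsets of A: ∅, {6}, {5}, {5, 6}; so int(A) = {5, 6}
closure: X∖int(X∖A) = X∖∅ = {5, 4, 3, 7, 2, 6, 1}
∂A = {5, 4, 3, 7, 2, 6, 1} minus {5, 6} = {4, 3, 7, 2, 1}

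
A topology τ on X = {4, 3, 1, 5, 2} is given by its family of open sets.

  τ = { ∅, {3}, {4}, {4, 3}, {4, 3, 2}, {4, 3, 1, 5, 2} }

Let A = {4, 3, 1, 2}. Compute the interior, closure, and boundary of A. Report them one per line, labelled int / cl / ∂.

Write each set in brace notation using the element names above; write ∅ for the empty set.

opens ⊆ A: ∅, {4}, {3}, {4, 3}, {4, 3, 2}; union → int = {4, 3, 2}
complement {5}; its interior ∅; cl(A) = X∖∅ = {4, 3, 1, 5, 2}
boundary = {4, 3, 1, 5, 2} ∖ {4, 3, 2} = {1, 5}

int(A) = {4, 3, 2}
cl(A)  = {4, 3, 1, 5, 2}
∂A     = {1, 5}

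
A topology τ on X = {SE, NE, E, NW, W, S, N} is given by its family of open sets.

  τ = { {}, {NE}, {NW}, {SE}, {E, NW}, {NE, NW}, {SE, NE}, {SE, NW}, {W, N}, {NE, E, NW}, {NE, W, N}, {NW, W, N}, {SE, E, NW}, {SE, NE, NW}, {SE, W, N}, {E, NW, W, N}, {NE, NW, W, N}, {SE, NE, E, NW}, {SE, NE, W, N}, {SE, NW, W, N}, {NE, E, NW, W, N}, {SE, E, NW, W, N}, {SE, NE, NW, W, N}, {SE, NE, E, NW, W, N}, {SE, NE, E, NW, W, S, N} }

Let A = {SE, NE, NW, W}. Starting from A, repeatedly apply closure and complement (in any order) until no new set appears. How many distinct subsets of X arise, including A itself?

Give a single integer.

10

cl via duality: int({E, S, N}) = {}, so X∖{} = {SE, NE, E, NW, W, S, N}
Write k for closure, c for complement:
  1. A     = {SE, NE, NW, W}
  2. kA    = {SE, NE, E, NW, W, S, N}
  3. cA    = {E, S, N}
  4. ckA   = {}
  5. kcA   = {E, W, S, N}
  6. ckcA  = {SE, NE, NW}
  7. kckcA = {SE, NE, E, NW, S}
  8. ckckcA = {W, N}
  9. kckckcA = {W, S, N}
  10. ckckckcA = {SE, NE, E, NW}
applying k or c yields no new set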